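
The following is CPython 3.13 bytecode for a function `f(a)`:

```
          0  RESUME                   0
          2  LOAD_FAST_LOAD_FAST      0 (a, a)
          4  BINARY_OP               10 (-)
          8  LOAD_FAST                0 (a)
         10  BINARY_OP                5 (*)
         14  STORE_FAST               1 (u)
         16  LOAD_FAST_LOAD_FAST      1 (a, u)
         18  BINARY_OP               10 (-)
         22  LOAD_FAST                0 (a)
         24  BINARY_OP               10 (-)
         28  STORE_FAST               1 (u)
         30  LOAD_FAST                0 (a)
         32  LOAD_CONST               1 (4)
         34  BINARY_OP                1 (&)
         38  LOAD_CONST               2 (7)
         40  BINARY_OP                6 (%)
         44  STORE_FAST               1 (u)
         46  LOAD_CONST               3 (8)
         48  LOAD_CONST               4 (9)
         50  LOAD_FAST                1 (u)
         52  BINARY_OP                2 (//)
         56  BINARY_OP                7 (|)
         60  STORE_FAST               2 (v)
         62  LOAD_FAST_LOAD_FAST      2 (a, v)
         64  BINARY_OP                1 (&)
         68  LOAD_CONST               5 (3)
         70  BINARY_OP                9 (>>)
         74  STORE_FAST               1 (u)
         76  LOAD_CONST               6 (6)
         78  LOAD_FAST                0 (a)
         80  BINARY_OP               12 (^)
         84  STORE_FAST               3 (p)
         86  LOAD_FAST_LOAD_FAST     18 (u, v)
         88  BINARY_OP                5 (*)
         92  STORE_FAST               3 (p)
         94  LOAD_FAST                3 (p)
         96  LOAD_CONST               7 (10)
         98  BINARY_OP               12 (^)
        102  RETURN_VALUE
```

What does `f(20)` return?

LOAD_FAST_LOAD_FAST a,a → push 20,20. Stack: [20, 20]
BINARY_OP - → 20 - 20 = 0. Stack: [0]
LOAD_FAST a → push 20. Stack: [0, 20]
BINARY_OP * → 0 * 20 = 0. Stack: [0]
STORE_FAST u → u=0. Stack: []
LOAD_FAST_LOAD_FAST a,u → push 20,0. Stack: [20, 0]
BINARY_OP - → 20 - 0 = 20. Stack: [20]
LOAD_FAST a → push 20. Stack: [20, 20]
BINARY_OP - → 20 - 20 = 0. Stack: [0]
STORE_FAST u → u=0. Stack: []
LOAD_FAST a → push 20. Stack: [20]
LOAD_CONST → push 4. Stack: [20, 4]
BINARY_OP & → 20 & 4 = 4. Stack: [4]
LOAD_CONST → push 7. Stack: [4, 7]
BINARY_OP % → 4 % 7 = 4. Stack: [4]
STORE_FAST u → u=4. Stack: []
LOAD_CONST → push 8. Stack: [8]
LOAD_CONST → push 9. Stack: [8, 9]
LOAD_FAST u → push 4. Stack: [8, 9, 4]
BINARY_OP // → 9 // 4 = 2. Stack: [8, 2]
BINARY_OP | → 8 | 2 = 10. Stack: [10]
STORE_FAST v → v=10. Stack: []
LOAD_FAST_LOAD_FAST a,v → push 20,10. Stack: [20, 10]
BINARY_OP & → 20 & 10 = 0. Stack: [0]
LOAD_CONST → push 3. Stack: [0, 3]
BINARY_OP >> → 0 >> 3 = 0. Stack: [0]
STORE_FAST u → u=0. Stack: []
LOAD_CONST → push 6. Stack: [6]
LOAD_FAST a → push 20. Stack: [6, 20]
BINARY_OP ^ → 6 ^ 20 = 18. Stack: [18]
STORE_FAST p → p=18. Stack: []
LOAD_FAST_LOAD_FAST u,v → push 0,10. Stack: [0, 10]
BINARY_OP * → 0 * 10 = 0. Stack: [0]
STORE_FAST p → p=0. Stack: []
LOAD_FAST p → push 0. Stack: [0]
LOAD_CONST → push 10. Stack: [0, 10]
BINARY_OP ^ → 0 ^ 10 = 10. Stack: [10]
RETURN_VALUE → return 10.

10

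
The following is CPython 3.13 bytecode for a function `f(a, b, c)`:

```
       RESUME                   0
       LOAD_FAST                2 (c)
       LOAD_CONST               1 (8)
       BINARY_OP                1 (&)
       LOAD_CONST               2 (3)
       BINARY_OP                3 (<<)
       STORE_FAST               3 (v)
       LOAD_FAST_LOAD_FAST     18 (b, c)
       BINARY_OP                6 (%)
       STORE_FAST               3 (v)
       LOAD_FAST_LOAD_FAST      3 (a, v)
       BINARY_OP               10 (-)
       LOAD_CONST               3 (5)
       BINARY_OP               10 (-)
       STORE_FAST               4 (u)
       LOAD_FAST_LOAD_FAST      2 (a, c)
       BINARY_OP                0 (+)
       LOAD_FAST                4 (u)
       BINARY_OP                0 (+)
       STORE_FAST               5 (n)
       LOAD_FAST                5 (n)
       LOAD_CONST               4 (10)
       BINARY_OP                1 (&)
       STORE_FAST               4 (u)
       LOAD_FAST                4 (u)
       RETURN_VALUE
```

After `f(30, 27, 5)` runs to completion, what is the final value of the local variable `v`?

LOAD_FAST c → push 5. Stack: [5]
LOAD_CONST → push 8. Stack: [5, 8]
BINARY_OP & → 5 & 8 = 0. Stack: [0]
LOAD_CONST → push 3. Stack: [0, 3]
BINARY_OP << → 0 << 3 = 0. Stack: [0]
STORE_FAST v → v=0. Stack: []
LOAD_FAST_LOAD_FAST b,c → push 27,5. Stack: [27, 5]
BINARY_OP % → 27 % 5 = 2. Stack: [2]
STORE_FAST v → v=2. Stack: []
LOAD_FAST_LOAD_FAST a,v → push 30,2. Stack: [30, 2]
BINARY_OP - → 30 - 2 = 28. Stack: [28]
LOAD_CONST → push 5. Stack: [28, 5]
BINARY_OP - → 28 - 5 = 23. Stack: [23]
STORE_FAST u → u=23. Stack: []
LOAD_FAST_LOAD_FAST a,c → push 30,5. Stack: [30, 5]
BINARY_OP + → 30 + 5 = 35. Stack: [35]
LOAD_FAST u → push 23. Stack: [35, 23]
BINARY_OP + → 35 + 23 = 58. Stack: [58]
STORE_FAST n → n=58. Stack: []
LOAD_FAST n → push 58. Stack: [58]
LOAD_CONST → push 10. Stack: [58, 10]
BINARY_OP & → 58 & 10 = 10. Stack: [10]
STORE_FAST u → u=10. Stack: []
LOAD_FAST u → push 10. Stack: [10]
RETURN_VALUE → return 10.

2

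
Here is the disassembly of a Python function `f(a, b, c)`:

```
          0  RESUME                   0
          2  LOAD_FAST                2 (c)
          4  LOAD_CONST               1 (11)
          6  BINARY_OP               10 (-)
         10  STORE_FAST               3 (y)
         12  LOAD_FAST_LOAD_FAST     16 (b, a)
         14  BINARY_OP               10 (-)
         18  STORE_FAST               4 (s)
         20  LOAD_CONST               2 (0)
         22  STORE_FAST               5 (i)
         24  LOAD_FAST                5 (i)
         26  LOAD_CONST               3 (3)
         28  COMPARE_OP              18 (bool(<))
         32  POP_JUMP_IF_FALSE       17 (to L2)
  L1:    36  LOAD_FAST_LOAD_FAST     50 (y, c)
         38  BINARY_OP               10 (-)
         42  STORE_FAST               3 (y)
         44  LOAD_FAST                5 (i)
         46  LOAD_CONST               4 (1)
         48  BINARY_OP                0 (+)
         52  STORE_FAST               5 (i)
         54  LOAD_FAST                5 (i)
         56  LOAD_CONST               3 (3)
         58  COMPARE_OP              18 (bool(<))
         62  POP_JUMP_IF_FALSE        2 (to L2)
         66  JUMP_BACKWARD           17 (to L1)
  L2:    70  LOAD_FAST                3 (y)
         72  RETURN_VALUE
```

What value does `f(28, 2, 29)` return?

LOAD_FAST c → push 29. Stack: [29]
LOAD_CONST → push 11. Stack: [29, 11]
BINARY_OP - → 29 - 11 = 18. Stack: [18]
STORE_FAST y → y=18. Stack: []
LOAD_FAST_LOAD_FAST b,a → push 2,28. Stack: [2, 28]
BINARY_OP - → 2 - 28 = -26. Stack: [-26]
STORE_FAST s → s=-26. Stack: []
LOAD_CONST → push 0. Stack: [0]
STORE_FAST i → i=0. Stack: []
LOAD_FAST i → push 0. Stack: [0]
LOAD_CONST → push 3. Stack: [0, 3]
COMPARE_OP bool(<) → 0 vs 3 = True. Stack: [True]
POP_JUMP_IF_FALSE → pop True; no jump. Stack: []
LOAD_FAST_LOAD_FAST y,c → push 18,29. Stack: [18, 29]
BINARY_OP - → 18 - 29 = -11. Stack: [-11]
STORE_FAST y → y=-11. Stack: []
LOAD_FAST i → push 0. Stack: [0]
LOAD_CONST → push 1. Stack: [0, 1]
BINARY_OP + → 0 + 1 = 1. Stack: [1]
STORE_FAST i → i=1. Stack: []
LOAD_FAST i → push 1. Stack: [1]
LOAD_CONST → push 3. Stack: [1, 3]
COMPARE_OP bool(<) → 1 vs 3 = True. Stack: [True]
POP_JUMP_IF_FALSE → pop True; no jump. Stack: []
LOAD_FAST_LOAD_FAST y,c → push -11,29. Stack: [-11, 29]
BINARY_OP - → -11 - 29 = -40. Stack: [-40]
STORE_FAST y → y=-40. Stack: []
LOAD_FAST i → push 1. Stack: [1]
LOAD_CONST → push 1. Stack: [1, 1]
BINARY_OP + → 1 + 1 = 2. Stack: [2]
STORE_FAST i → i=2. Stack: []
LOAD_FAST i → push 2. Stack: [2]
LOAD_CONST → push 3. Stack: [2, 3]
COMPARE_OP bool(<) → 2 vs 3 = True. Stack: [True]
POP_JUMP_IF_FALSE → pop True; no jump. Stack: []
LOAD_FAST_LOAD_FAST y,c → push -40,29. Stack: [-40, 29]
BINARY_OP - → -40 - 29 = -69. Stack: [-69]
STORE_FAST y → y=-69. Stack: []
LOAD_FAST i → push 2. Stack: [2]
LOAD_CONST → push 1. Stack: [2, 1]
BINARY_OP + → 2 + 1 = 3. Stack: [3]
STORE_FAST i → i=3. Stack: []
LOAD_FAST i → push 3. Stack: [3]
LOAD_CONST → push 3. Stack: [3, 3]
COMPARE_OP bool(<) → 3 vs 3 = False. Stack: [False]
POP_JUMP_IF_FALSE → pop False; jump. Stack: []
LOAD_FAST y → push -69. Stack: [-69]
RETURN_VALUE → return -69.

-69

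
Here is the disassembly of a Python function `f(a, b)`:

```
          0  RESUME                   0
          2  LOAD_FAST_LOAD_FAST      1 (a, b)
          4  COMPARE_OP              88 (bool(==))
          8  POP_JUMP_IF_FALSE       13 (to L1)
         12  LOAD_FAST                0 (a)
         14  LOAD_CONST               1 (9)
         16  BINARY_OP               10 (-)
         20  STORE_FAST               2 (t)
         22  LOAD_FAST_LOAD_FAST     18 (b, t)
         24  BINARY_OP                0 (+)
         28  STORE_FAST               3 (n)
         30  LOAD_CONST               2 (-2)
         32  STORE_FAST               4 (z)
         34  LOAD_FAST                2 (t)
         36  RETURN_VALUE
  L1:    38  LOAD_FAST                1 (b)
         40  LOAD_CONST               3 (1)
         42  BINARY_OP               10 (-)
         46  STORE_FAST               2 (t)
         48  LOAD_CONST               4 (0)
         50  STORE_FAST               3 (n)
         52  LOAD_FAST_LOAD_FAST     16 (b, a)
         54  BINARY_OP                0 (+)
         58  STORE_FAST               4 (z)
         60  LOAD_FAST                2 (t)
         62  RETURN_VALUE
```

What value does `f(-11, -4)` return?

LOAD_FAST_LOAD_FAST a,b → push -11,-4. Stack: [-11, -4]
COMPARE_OP bool(==) → -11 vs -4 = False. Stack: [False]
POP_JUMP_IF_FALSE → pop False; jump. Stack: []
LOAD_FAST b → push -4. Stack: [-4]
LOAD_CONST → push 1. Stack: [-4, 1]
BINARY_OP - → -4 - 1 = -5. Stack: [-5]
STORE_FAST t → t=-5. Stack: []
LOAD_CONST → push 0. Stack: [0]
STORE_FAST n → n=0. Stack: []
LOAD_FAST_LOAD_FAST b,a → push -4,-11. Stack: [-4, -11]
BINARY_OP + → -4 + -11 = -15. Stack: [-15]
STORE_FAST z → z=-15. Stack: []
LOAD_FAST t → push -5. Stack: [-5]
RETURN_VALUE → return -5.

-5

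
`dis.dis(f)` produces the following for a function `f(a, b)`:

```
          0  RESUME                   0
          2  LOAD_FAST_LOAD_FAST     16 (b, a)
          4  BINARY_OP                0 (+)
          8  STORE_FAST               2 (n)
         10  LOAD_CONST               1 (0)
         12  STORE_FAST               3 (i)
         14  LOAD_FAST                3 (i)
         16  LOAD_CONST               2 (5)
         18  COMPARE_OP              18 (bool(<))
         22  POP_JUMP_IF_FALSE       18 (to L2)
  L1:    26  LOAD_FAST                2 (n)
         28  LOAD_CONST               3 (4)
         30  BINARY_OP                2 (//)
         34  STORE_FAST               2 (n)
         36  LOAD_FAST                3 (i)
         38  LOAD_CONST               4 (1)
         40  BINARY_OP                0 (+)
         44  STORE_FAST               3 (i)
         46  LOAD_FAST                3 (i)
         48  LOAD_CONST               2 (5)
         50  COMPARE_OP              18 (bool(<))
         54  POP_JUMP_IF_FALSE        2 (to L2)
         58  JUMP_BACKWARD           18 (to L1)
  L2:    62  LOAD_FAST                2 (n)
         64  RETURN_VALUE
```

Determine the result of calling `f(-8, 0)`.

LOAD_FAST_LOAD_FAST b,a → push 0,-8
BINARY_OP + → 0 + -8 = -8
STORE_FAST n → n=-8
LOAD_CONST → push 0
STORE_FAST i → i=0
LOAD_FAST i → push 0
LOAD_CONST → push 5
COMPARE_OP bool(<) → 0 vs 5 = True
POP_JUMP_IF_FALSE → pop True; no jump
LOAD_FAST n → push -8
LOAD_CONST → push 4
BINARY_OP // → -8 // 4 = -2
STORE_FAST n → n=-2
LOAD_FAST i → push 0
LOAD_CONST → push 1
BINARY_OP + → 0 + 1 = 1
STORE_FAST i → i=1
LOAD_FAST i → push 1
LOAD_CONST → push 5
COMPARE_OP bool(<) → 1 vs 5 = True
POP_JUMP_IF_FALSE → pop True; no jump
LOAD_FAST n → push -2
LOAD_CONST → push 4
BINARY_OP // → -2 // 4 = -1
STORE_FAST n → n=-1
LOAD_FAST i → push 1
LOAD_CONST → push 1
BINARY_OP + → 1 + 1 = 2
STORE_FAST i → i=2
LOAD_FAST i → push 2
LOAD_CONST → push 5
COMPARE_OP bool(<) → 2 vs 5 = True
POP_JUMP_IF_FALSE → pop True; no jump
LOAD_FAST n → push -1
LOAD_CONST → push 4
BINARY_OP // → -1 // 4 = -1
STORE_FAST n → n=-1
LOAD_FAST i → push 2
LOAD_CONST → push 1
BINARY_OP + → 2 + 1 = 3
STORE_FAST i → i=3
LOAD_FAST i → push 3
LOAD_CONST → push 5
COMPARE_OP bool(<) → 3 vs 5 = True
POP_JUMP_IF_FALSE → pop True; no jump
LOAD_FAST n → push -1
LOAD_CONST → push 4
BINARY_OP // → -1 // 4 = -1
STORE_FAST n → n=-1
LOAD_FAST i → push 3
LOAD_CONST → push 1
BINARY_OP + → 3 + 1 = 4
STORE_FAST i → i=4
LOAD_FAST i → push 4
LOAD_CONST → push 5
COMPARE_OP bool(<) → 4 vs 5 = True
POP_JUMP_IF_FALSE → pop True; no jump
LOAD_FAST n → push -1
LOAD_CONST → push 4
BINARY_OP // → -1 // 4 = -1
STORE_FAST n → n=-1
LOAD_FAST i → push 4
LOAD_CONST → push 1
BINARY_OP + → 4 + 1 = 5
STORE_FAST i → i=5
LOAD_FAST i → push 5
LOAD_CONST → push 5
COMPARE_OP bool(<) → 5 vs 5 = False
POP_JUMP_IF_FALSE → pop False; jump
LOAD_FAST n → push -1
RETURN_VALUE → return -1.

-1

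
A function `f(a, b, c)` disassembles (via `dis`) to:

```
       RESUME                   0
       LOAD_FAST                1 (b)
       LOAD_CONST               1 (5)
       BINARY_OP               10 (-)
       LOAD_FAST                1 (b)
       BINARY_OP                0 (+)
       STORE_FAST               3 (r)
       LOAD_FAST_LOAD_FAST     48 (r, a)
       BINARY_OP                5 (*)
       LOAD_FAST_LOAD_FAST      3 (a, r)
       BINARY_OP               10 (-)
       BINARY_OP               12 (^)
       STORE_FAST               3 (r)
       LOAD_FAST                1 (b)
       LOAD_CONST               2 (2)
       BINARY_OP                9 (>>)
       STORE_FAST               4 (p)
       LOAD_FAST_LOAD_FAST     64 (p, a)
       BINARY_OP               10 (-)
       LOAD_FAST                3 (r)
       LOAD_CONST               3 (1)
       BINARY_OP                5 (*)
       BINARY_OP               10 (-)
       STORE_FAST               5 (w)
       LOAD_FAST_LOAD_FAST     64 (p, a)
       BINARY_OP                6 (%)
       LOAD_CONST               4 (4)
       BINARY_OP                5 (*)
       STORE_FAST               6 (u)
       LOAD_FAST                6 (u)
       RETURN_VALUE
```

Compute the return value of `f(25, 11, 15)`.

LOAD_FAST b → push 11. Stack: [11]
LOAD_CONST → push 5. Stack: [11, 5]
BINARY_OP - → 11 - 5 = 6. Stack: [6]
LOAD_FAST b → push 11. Stack: [6, 11]
BINARY_OP + → 6 + 11 = 17. Stack: [17]
STORE_FAST r → r=17. Stack: []
LOAD_FAST_LOAD_FAST r,a → push 17,25. Stack: [17, 25]
BINARY_OP * → 17 * 25 = 425. Stack: [425]
LOAD_FAST_LOAD_FAST a,r → push 25,17. Stack: [425, 25, 17]
BINARY_OP - → 25 - 17 = 8. Stack: [425, 8]
BINARY_OP ^ → 425 ^ 8 = 417. Stack: [417]
STORE_FAST r → r=417. Stack: []
LOAD_FAST b → push 11. Stack: [11]
LOAD_CONST → push 2. Stack: [11, 2]
BINARY_OP >> → 11 >> 2 = 2. Stack: [2]
STORE_FAST p → p=2. Stack: []
LOAD_FAST_LOAD_FAST p,a → push 2,25. Stack: [2, 25]
BINARY_OP - → 2 - 25 = -23. Stack: [-23]
LOAD_FAST r → push 417. Stack: [-23, 417]
LOAD_CONST → push 1. Stack: [-23, 417, 1]
BINARY_OP * → 417 * 1 = 417. Stack: [-23, 417]
BINARY_OP - → -23 - 417 = -440. Stack: [-440]
STORE_FAST w → w=-440. Stack: []
LOAD_FAST_LOAD_FAST p,a → push 2,25. Stack: [2, 25]
BINARY_OP % → 2 % 25 = 2. Stack: [2]
LOAD_CONST → push 4. Stack: [2, 4]
BINARY_OP * → 2 * 4 = 8. Stack: [8]
STORE_FAST u → u=8. Stack: []
LOAD_FAST u → push 8. Stack: [8]
RETURN_VALUE → return 8.

8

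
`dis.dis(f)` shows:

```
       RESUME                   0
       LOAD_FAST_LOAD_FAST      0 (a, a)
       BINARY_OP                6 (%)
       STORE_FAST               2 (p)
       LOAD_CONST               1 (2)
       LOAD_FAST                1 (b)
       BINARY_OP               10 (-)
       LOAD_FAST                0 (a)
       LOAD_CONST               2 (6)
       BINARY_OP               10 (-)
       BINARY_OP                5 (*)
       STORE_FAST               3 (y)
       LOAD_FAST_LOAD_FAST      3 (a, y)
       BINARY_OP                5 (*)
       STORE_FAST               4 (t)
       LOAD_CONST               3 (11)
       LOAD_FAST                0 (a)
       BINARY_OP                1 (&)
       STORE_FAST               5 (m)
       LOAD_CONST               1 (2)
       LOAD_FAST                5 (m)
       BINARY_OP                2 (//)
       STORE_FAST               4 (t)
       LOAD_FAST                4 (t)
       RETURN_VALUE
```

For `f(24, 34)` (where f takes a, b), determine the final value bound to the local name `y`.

-576

LOAD_FAST_LOAD_FAST a,a → push 24,24. Stack: [24, 24]
BINARY_OP % → 24 % 24 = 0. Stack: [0]
STORE_FAST p → p=0. Stack: []
LOAD_CONST → push 2. Stack: [2]
LOAD_FAST b → push 34. Stack: [2, 34]
BINARY_OP - → 2 - 34 = -32. Stack: [-32]
LOAD_FAST a → push 24. Stack: [-32, 24]
LOAD_CONST → push 6. Stack: [-32, 24, 6]
BINARY_OP - → 24 - 6 = 18. Stack: [-32, 18]
BINARY_OP * → -32 * 18 = -576. Stack: [-576]
STORE_FAST y → y=-576. Stack: []
LOAD_FAST_LOAD_FAST a,y → push 24,-576. Stack: [24, -576]
BINARY_OP * → 24 * -576 = -13824. Stack: [-13824]
STORE_FAST t → t=-13824. Stack: []
LOAD_CONST → push 11. Stack: [11]
LOAD_FAST a → push 24. Stack: [11, 24]
BINARY_OP & → 11 & 24 = 8. Stack: [8]
STORE_FAST m → m=8. Stack: []
LOAD_CONST → push 2. Stack: [2]
LOAD_FAST m → push 8. Stack: [2, 8]
BINARY_OP // → 2 // 8 = 0. Stack: [0]
STORE_FAST t → t=0. Stack: []
LOAD_FAST t → push 0. Stack: [0]
RETURN_VALUE → return 0.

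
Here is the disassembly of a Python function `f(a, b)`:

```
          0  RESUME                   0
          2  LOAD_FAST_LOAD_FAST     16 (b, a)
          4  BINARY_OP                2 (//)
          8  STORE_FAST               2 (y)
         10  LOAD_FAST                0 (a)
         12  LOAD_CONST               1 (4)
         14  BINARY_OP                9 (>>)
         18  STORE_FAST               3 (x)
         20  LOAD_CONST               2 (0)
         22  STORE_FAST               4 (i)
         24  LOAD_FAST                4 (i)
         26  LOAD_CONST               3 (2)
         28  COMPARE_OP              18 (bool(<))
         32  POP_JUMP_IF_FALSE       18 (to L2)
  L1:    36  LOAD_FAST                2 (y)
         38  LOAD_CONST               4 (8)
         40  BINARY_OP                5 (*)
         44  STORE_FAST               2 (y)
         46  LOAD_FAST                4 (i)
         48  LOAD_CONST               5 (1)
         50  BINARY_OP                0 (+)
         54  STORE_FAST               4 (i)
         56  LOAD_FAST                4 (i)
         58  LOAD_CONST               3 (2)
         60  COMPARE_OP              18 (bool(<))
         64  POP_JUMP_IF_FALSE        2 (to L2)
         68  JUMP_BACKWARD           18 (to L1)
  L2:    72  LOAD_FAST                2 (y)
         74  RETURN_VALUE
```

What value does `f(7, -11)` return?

-128

LOAD_FAST_LOAD_FAST b,a → push -11,7. Stack: [-11, 7]
BINARY_OP // → -11 // 7 = -2. Stack: [-2]
STORE_FAST y → y=-2. Stack: []
LOAD_FAST a → push 7. Stack: [7]
LOAD_CONST → push 4. Stack: [7, 4]
BINARY_OP >> → 7 >> 4 = 0. Stack: [0]
STORE_FAST x → x=0. Stack: []
LOAD_CONST → push 0. Stack: [0]
STORE_FAST i → i=0. Stack: []
LOAD_FAST i → push 0. Stack: [0]
LOAD_CONST → push 2. Stack: [0, 2]
COMPARE_OP bool(<) → 0 vs 2 = True. Stack: [True]
POP_JUMP_IF_FALSE → pop True; no jump. Stack: []
LOAD_FAST y → push -2. Stack: [-2]
LOAD_CONST → push 8. Stack: [-2, 8]
BINARY_OP * → -2 * 8 = -16. Stack: [-16]
STORE_FAST y → y=-16. Stack: []
LOAD_FAST i → push 0. Stack: [0]
LOAD_CONST → push 1. Stack: [0, 1]
BINARY_OP + → 0 + 1 = 1. Stack: [1]
STORE_FAST i → i=1. Stack: []
LOAD_FAST i → push 1. Stack: [1]
LOAD_CONST → push 2. Stack: [1, 2]
COMPARE_OP bool(<) → 1 vs 2 = True. Stack: [True]
POP_JUMP_IF_FALSE → pop True; no jump. Stack: []
LOAD_FAST y → push -16. Stack: [-16]
LOAD_CONST → push 8. Stack: [-16, 8]
BINARY_OP * → -16 * 8 = -128. Stack: [-128]
STORE_FAST y → y=-128. Stack: []
LOAD_FAST i → push 1. Stack: [1]
LOAD_CONST → push 1. Stack: [1, 1]
BINARY_OP + → 1 + 1 = 2. Stack: [2]
STORE_FAST i → i=2. Stack: []
LOAD_FAST i → push 2. Stack: [2]
LOAD_CONST → push 2. Stack: [2, 2]
COMPARE_OP bool(<) → 2 vs 2 = False. Stack: [False]
POP_JUMP_IF_FALSE → pop False; jump. Stack: []
LOAD_FAST y → push -128. Stack: [-128]
RETURN_VALUE → return -128.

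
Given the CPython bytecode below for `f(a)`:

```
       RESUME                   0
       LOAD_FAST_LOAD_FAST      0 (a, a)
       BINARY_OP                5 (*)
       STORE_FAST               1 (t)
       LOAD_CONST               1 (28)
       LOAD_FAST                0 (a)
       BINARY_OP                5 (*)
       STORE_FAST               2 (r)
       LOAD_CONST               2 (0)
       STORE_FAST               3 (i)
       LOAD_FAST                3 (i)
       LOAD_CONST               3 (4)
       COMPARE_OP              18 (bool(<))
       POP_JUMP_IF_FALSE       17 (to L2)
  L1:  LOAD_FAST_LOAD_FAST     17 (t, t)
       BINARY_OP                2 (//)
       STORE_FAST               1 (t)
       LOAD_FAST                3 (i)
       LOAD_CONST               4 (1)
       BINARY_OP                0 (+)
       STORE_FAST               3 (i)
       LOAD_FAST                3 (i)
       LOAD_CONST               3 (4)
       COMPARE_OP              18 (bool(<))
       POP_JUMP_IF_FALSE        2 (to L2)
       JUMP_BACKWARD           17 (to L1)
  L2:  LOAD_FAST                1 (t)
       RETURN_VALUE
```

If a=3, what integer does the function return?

1

LOAD_FAST_LOAD_FAST a,a → push 3,3. Stack: [3, 3]
BINARY_OP * → 3 * 3 = 9. Stack: [9]
STORE_FAST t → t=9. Stack: []
LOAD_CONST → push 28. Stack: [28]
LOAD_FAST a → push 3. Stack: [28, 3]
BINARY_OP * → 28 * 3 = 84. Stack: [84]
STORE_FAST r → r=84. Stack: []
LOAD_CONST → push 0. Stack: [0]
STORE_FAST i → i=0. Stack: []
LOAD_FAST i → push 0. Stack: [0]
LOAD_CONST → push 4. Stack: [0, 4]
COMPARE_OP bool(<) → 0 vs 4 = True. Stack: [True]
POP_JUMP_IF_FALSE → pop True; no jump. Stack: []
LOAD_FAST_LOAD_FAST t,t → push 9,9. Stack: [9, 9]
BINARY_OP // → 9 // 9 = 1. Stack: [1]
STORE_FAST t → t=1. Stack: []
LOAD_FAST i → push 0. Stack: [0]
LOAD_CONST → push 1. Stack: [0, 1]
BINARY_OP + → 0 + 1 = 1. Stack: [1]
STORE_FAST i → i=1. Stack: []
LOAD_FAST i → push 1. Stack: [1]
LOAD_CONST → push 4. Stack: [1, 4]
COMPARE_OP bool(<) → 1 vs 4 = True. Stack: [True]
POP_JUMP_IF_FALSE → pop True; no jump. Stack: []
LOAD_FAST_LOAD_FAST t,t → push 1,1. Stack: [1, 1]
BINARY_OP // → 1 // 1 = 1. Stack: [1]
STORE_FAST t → t=1. Stack: []
LOAD_FAST i → push 1. Stack: [1]
LOAD_CONST → push 1. Stack: [1, 1]
BINARY_OP + → 1 + 1 = 2. Stack: [2]
STORE_FAST i → i=2. Stack: []
LOAD_FAST i → push 2. Stack: [2]
LOAD_CONST → push 4. Stack: [2, 4]
COMPARE_OP bool(<) → 2 vs 4 = True. Stack: [True]
POP_JUMP_IF_FALSE → pop True; no jump. Stack: []
LOAD_FAST_LOAD_FAST t,t → push 1,1. Stack: [1, 1]
BINARY_OP // → 1 // 1 = 1. Stack: [1]
STORE_FAST t → t=1. Stack: []
LOAD_FAST i → push 2. Stack: [2]
LOAD_CONST → push 1. Stack: [2, 1]
BINARY_OP + → 2 + 1 = 3. Stack: [3]
STORE_FAST i → i=3. Stack: []
LOAD_FAST i → push 3. Stack: [3]
LOAD_CONST → push 4. Stack: [3, 4]
COMPARE_OP bool(<) → 3 vs 4 = True. Stack: [True]
POP_JUMP_IF_FALSE → pop True; no jump. Stack: []
LOAD_FAST_LOAD_FAST t,t → push 1,1. Stack: [1, 1]
BINARY_OP // → 1 // 1 = 1. Stack: [1]
STORE_FAST t → t=1. Stack: []
LOAD_FAST i → push 3. Stack: [3]
LOAD_CONST → push 1. Stack: [3, 1]
BINARY_OP + → 3 + 1 = 4. Stack: [4]
STORE_FAST i → i=4. Stack: []
LOAD_FAST i → push 4. Stack: [4]
LOAD_CONST → push 4. Stack: [4, 4]
COMPARE_OP bool(<) → 4 vs 4 = False. Stack: [False]
POP_JUMP_IF_FALSE → pop False; jump. Stack: []
LOAD_FAST t → push 1. Stack: [1]
RETURN_VALUE → return 1.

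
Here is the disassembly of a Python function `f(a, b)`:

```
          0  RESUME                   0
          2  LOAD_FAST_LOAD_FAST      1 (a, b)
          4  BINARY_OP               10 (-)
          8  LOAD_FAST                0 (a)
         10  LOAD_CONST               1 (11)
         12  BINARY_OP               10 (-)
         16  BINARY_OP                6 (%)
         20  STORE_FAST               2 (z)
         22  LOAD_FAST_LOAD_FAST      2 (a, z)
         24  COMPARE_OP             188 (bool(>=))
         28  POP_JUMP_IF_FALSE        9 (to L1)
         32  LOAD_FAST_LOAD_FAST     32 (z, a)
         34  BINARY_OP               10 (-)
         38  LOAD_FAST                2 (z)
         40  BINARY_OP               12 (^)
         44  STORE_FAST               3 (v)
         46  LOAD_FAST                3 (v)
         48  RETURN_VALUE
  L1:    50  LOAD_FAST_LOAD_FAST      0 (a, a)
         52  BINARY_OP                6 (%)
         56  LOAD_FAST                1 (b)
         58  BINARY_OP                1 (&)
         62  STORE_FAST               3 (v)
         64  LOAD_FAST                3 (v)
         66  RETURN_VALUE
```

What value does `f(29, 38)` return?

-27

LOAD_FAST_LOAD_FAST a,b → push 29,38. Stack: [29, 38]
BINARY_OP - → 29 - 38 = -9. Stack: [-9]
LOAD_FAST a → push 29. Stack: [-9, 29]
LOAD_CONST → push 11. Stack: [-9, 29, 11]
BINARY_OP - → 29 - 11 = 18. Stack: [-9, 18]
BINARY_OP % → -9 % 18 = 9. Stack: [9]
STORE_FAST z → z=9. Stack: []
LOAD_FAST_LOAD_FAST a,z → push 29,9. Stack: [29, 9]
COMPARE_OP bool(>=) → 29 vs 9 = True. Stack: [True]
POP_JUMP_IF_FALSE → pop True; no jump. Stack: []
LOAD_FAST_LOAD_FAST z,a → push 9,29. Stack: [9, 29]
BINARY_OP - → 9 - 29 = -20. Stack: [-20]
LOAD_FAST z → push 9. Stack: [-20, 9]
BINARY_OP ^ → -20 ^ 9 = -27. Stack: [-27]
STORE_FAST v → v=-27. Stack: []
LOAD_FAST v → push -27. Stack: [-27]
RETURN_VALUE → return -27.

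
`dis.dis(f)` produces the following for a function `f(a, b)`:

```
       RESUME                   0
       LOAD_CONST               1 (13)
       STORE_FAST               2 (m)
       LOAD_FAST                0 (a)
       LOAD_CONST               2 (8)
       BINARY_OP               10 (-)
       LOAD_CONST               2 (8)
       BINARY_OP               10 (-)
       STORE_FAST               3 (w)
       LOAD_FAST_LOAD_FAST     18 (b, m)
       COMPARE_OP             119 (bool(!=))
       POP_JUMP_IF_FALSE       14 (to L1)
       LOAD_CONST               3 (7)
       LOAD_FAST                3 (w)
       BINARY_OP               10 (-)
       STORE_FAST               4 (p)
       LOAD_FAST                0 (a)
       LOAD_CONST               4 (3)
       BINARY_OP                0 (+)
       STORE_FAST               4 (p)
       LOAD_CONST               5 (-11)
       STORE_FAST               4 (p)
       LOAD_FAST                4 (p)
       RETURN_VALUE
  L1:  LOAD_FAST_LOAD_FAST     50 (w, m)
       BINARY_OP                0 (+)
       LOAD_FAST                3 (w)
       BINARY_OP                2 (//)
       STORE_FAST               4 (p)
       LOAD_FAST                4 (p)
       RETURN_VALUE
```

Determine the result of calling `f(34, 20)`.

-11

LOAD_CONST → push 13. Stack: [13]
STORE_FAST m → m=13. Stack: []
LOAD_FAST a → push 34. Stack: [34]
LOAD_CONST → push 8. Stack: [34, 8]
BINARY_OP - → 34 - 8 = 26. Stack: [26]
LOAD_CONST → push 8. Stack: [26, 8]
BINARY_OP - → 26 - 8 = 18. Stack: [18]
STORE_FAST w → w=18. Stack: []
LOAD_FAST_LOAD_FAST b,m → push 20,13. Stack: [20, 13]
COMPARE_OP bool(!=) → 20 vs 13 = True. Stack: [True]
POP_JUMP_IF_FALSE → pop True; no jump. Stack: []
LOAD_CONST → push 7. Stack: [7]
LOAD_FAST w → push 18. Stack: [7, 18]
BINARY_OP - → 7 - 18 = -11. Stack: [-11]
STORE_FAST p → p=-11. Stack: []
LOAD_FAST a → push 34. Stack: [34]
LOAD_CONST → push 3. Stack: [34, 3]
BINARY_OP + → 34 + 3 = 37. Stack: [37]
STORE_FAST p → p=37. Stack: []
LOAD_CONST → push -11. Stack: [-11]
STORE_FAST p → p=-11. Stack: []
LOAD_FAST p → push -11. Stack: [-11]
RETURN_VALUE → return -11.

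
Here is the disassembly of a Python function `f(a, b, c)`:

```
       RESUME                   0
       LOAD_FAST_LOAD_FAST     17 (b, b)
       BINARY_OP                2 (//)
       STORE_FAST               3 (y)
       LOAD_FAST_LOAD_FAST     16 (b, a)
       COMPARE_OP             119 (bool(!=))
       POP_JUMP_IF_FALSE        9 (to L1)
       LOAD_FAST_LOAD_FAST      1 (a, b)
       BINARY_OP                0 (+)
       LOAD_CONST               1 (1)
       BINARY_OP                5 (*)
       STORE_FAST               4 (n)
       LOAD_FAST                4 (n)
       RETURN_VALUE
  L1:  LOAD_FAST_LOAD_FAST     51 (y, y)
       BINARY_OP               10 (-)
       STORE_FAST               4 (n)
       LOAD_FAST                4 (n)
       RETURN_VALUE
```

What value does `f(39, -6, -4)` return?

LOAD_FAST_LOAD_FAST b,b → push -6,-6. Stack: [-6, -6]
BINARY_OP // → -6 // -6 = 1. Stack: [1]
STORE_FAST y → y=1. Stack: []
LOAD_FAST_LOAD_FAST b,a → push -6,39. Stack: [-6, 39]
COMPARE_OP bool(!=) → -6 vs 39 = True. Stack: [True]
POP_JUMP_IF_FALSE → pop True; no jump. Stack: []
LOAD_FAST_LOAD_FAST a,b → push 39,-6. Stack: [39, -6]
BINARY_OP + → 39 + -6 = 33. Stack: [33]
LOAD_CONST → push 1. Stack: [33, 1]
BINARY_OP * → 33 * 1 = 33. Stack: [33]
STORE_FAST n → n=33. Stack: []
LOAD_FAST n → push 33. Stack: [33]
RETURN_VALUE → return 33.

33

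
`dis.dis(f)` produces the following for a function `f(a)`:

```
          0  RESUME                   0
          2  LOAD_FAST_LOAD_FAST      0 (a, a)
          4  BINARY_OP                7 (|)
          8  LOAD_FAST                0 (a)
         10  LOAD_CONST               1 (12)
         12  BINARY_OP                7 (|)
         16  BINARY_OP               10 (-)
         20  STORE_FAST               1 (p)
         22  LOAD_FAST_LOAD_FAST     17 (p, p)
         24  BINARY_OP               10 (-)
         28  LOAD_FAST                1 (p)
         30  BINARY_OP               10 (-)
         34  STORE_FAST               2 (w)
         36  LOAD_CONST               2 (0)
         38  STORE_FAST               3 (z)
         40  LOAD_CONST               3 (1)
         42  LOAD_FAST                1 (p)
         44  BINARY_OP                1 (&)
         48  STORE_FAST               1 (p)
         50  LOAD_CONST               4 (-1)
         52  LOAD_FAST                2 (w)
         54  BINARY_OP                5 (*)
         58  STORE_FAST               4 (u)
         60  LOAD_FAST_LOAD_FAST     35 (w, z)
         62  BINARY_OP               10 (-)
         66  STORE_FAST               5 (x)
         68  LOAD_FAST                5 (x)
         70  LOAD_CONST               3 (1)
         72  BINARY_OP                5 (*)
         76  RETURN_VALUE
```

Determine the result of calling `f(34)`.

12

LOAD_FAST_LOAD_FAST a,a → push 34,34. Stack: [34, 34]
BINARY_OP | → 34 | 34 = 34. Stack: [34]
LOAD_FAST a → push 34. Stack: [34, 34]
LOAD_CONST → push 12. Stack: [34, 34, 12]
BINARY_OP | → 34 | 12 = 46. Stack: [34, 46]
BINARY_OP - → 34 - 46 = -12. Stack: [-12]
STORE_FAST p → p=-12. Stack: []
LOAD_FAST_LOAD_FAST p,p → push -12,-12. Stack: [-12, -12]
BINARY_OP - → -12 - -12 = 0. Stack: [0]
LOAD_FAST p → push -12. Stack: [0, -12]
BINARY_OP - → 0 - -12 = 12. Stack: [12]
STORE_FAST w → w=12. Stack: []
LOAD_CONST → push 0. Stack: [0]
STORE_FAST z → z=0. Stack: []
LOAD_CONST → push 1. Stack: [1]
LOAD_FAST p → push -12. Stack: [1, -12]
BINARY_OP & → 1 & -12 = 0. Stack: [0]
STORE_FAST p → p=0. Stack: []
LOAD_CONST → push -1. Stack: [-1]
LOAD_FAST w → push 12. Stack: [-1, 12]
BINARY_OP * → -1 * 12 = -12. Stack: [-12]
STORE_FAST u → u=-12. Stack: []
LOAD_FAST_LOAD_FAST w,z → push 12,0. Stack: [12, 0]
BINARY_OP - → 12 - 0 = 12. Stack: [12]
STORE_FAST x → x=12. Stack: []
LOAD_FAST x → push 12. Stack: [12]
LOAD_CONST → push 1. Stack: [12, 1]
BINARY_OP * → 12 * 1 = 12. Stack: [12]
RETURN_VALUE → return 12.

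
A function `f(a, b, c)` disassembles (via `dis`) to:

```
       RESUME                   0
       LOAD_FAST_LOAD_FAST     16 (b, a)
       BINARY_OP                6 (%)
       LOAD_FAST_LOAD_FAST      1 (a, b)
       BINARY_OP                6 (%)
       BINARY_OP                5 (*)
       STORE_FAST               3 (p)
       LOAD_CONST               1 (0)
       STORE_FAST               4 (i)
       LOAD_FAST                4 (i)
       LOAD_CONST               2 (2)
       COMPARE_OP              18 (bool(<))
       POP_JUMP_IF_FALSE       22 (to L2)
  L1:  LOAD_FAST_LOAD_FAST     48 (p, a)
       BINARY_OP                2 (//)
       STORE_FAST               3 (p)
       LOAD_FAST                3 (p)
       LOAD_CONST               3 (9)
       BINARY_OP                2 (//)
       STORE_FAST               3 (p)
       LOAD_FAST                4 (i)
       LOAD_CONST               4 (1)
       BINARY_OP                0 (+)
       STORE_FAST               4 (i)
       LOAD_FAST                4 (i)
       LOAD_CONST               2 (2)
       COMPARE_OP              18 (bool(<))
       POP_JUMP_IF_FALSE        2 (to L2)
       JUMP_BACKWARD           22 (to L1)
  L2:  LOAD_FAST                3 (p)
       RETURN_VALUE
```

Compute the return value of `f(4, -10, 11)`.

LOAD_FAST_LOAD_FAST b,a → push -10,4. Stack: [-10, 4]
BINARY_OP % → -10 % 4 = 2. Stack: [2]
LOAD_FAST_LOAD_FAST a,b → push 4,-10. Stack: [2, 4, -10]
BINARY_OP % → 4 % -10 = -6. Stack: [2, -6]
BINARY_OP * → 2 * -6 = -12. Stack: [-12]
STORE_FAST p → p=-12. Stack: []
LOAD_CONST → push 0. Stack: [0]
STORE_FAST i → i=0. Stack: []
LOAD_FAST i → push 0. Stack: [0]
LOAD_CONST → push 2. Stack: [0, 2]
COMPARE_OP bool(<) → 0 vs 2 = True. Stack: [True]
POP_JUMP_IF_FALSE → pop True; no jump. Stack: []
LOAD_FAST_LOAD_FAST p,a → push -12,4. Stack: [-12, 4]
BINARY_OP // → -12 // 4 = -3. Stack: [-3]
STORE_FAST p → p=-3. Stack: []
LOAD_FAST p → push -3. Stack: [-3]
LOAD_CONST → push 9. Stack: [-3, 9]
BINARY_OP // → -3 // 9 = -1. Stack: [-1]
STORE_FAST p → p=-1. Stack: []
LOAD_FAST i → push 0. Stack: [0]
LOAD_CONST → push 1. Stack: [0, 1]
BINARY_OP + → 0 + 1 = 1. Stack: [1]
STORE_FAST i → i=1. Stack: []
LOAD_FAST i → push 1. Stack: [1]
LOAD_CONST → push 2. Stack: [1, 2]
COMPARE_OP bool(<) → 1 vs 2 = True. Stack: [True]
POP_JUMP_IF_FALSE → pop True; no jump. Stack: []
LOAD_FAST_LOAD_FAST p,a → push -1,4. Stack: [-1, 4]
BINARY_OP // → -1 // 4 = -1. Stack: [-1]
STORE_FAST p → p=-1. Stack: []
LOAD_FAST p → push -1. Stack: [-1]
LOAD_CONST → push 9. Stack: [-1, 9]
BINARY_OP // → -1 // 9 = -1. Stack: [-1]
STORE_FAST p → p=-1. Stack: []
LOAD_FAST i → push 1. Stack: [1]
LOAD_CONST → push 1. Stack: [1, 1]
BINARY_OP + → 1 + 1 = 2. Stack: [2]
STORE_FAST i → i=2. Stack: []
LOAD_FAST i → push 2. Stack: [2]
LOAD_CONST → push 2. Stack: [2, 2]
COMPARE_OP bool(<) → 2 vs 2 = False. Stack: [False]
POP_JUMP_IF_FALSE → pop False; jump. Stack: []
LOAD_FAST p → push -1. Stack: [-1]
RETURN_VALUE → return -1.

-1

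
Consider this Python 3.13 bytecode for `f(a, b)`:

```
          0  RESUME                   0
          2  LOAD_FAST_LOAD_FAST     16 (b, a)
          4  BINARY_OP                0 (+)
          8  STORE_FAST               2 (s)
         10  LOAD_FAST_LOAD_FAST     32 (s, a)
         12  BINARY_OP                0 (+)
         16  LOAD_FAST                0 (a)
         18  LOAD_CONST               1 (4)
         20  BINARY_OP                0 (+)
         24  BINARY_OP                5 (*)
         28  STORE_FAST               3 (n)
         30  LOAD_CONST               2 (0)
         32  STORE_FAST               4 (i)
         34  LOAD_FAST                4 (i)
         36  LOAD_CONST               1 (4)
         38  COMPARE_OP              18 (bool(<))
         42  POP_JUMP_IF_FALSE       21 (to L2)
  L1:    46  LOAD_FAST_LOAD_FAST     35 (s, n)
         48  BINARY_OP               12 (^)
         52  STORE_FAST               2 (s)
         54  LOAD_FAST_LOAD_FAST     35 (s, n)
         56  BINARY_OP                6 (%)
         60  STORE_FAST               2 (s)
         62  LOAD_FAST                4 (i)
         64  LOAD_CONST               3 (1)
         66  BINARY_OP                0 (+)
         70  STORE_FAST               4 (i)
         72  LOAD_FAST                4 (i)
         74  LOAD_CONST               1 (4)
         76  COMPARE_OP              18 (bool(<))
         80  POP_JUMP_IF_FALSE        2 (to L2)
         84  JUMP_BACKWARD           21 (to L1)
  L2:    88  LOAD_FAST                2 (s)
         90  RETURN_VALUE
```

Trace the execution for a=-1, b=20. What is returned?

LOAD_FAST_LOAD_FAST b,a → push 20,-1
BINARY_OP + → 20 + -1 = 19
STORE_FAST s → s=19
LOAD_FAST_LOAD_FAST s,a → push 19,-1
BINARY_OP + → 19 + -1 = 18
LOAD_FAST a → push -1
LOAD_CONST → push 4
BINARY_OP + → -1 + 4 = 3
BINARY_OP * → 18 * 3 = 54
STORE_FAST n → n=54
LOAD_CONST → push 0
STORE_FAST i → i=0
LOAD_FAST i → push 0
LOAD_CONST → push 4
COMPARE_OP bool(<) → 0 vs 4 = True
POP_JUMP_IF_FALSE → pop True; no jump
LOAD_FAST_LOAD_FAST s,n → push 19,54
BINARY_OP ^ → 19 ^ 54 = 37
STORE_FAST s → s=37
LOAD_FAST_LOAD_FAST s,n → push 37,54
BINARY_OP % → 37 % 54 = 37
STORE_FAST s → s=37
LOAD_FAST i → push 0
LOAD_CONST → push 1
BINARY_OP + → 0 + 1 = 1
STORE_FAST i → i=1
LOAD_FAST i → push 1
LOAD_CONST → push 4
COMPARE_OP bool(<) → 1 vs 4 = True
POP_JUMP_IF_FALSE → pop True; no jump
LOAD_FAST_LOAD_FAST s,n → push 37,54
BINARY_OP ^ → 37 ^ 54 = 19
STORE_FAST s → s=19
LOAD_FAST_LOAD_FAST s,n → push 19,54
BINARY_OP % → 19 % 54 = 19
STORE_FAST s → s=19
LOAD_FAST i → push 1
LOAD_CONST → push 1
BINARY_OP + → 1 + 1 = 2
STORE_FAST i → i=2
LOAD_FAST i → push 2
LOAD_CONST → push 4
COMPARE_OP bool(<) → 2 vs 4 = True
POP_JUMP_IF_FALSE → pop True; no jump
LOAD_FAST_LOAD_FAST s,n → push 19,54
BINARY_OP ^ → 19 ^ 54 = 37
STORE_FAST s → s=37
LOAD_FAST_LOAD_FAST s,n → push 37,54
BINARY_OP % → 37 % 54 = 37
STORE_FAST s → s=37
LOAD_FAST i → push 2
LOAD_CONST → push 1
BINARY_OP + → 2 + 1 = 3
STORE_FAST i → i=3
LOAD_FAST i → push 3
LOAD_CONST → push 4
COMPARE_OP bool(<) → 3 vs 4 = True
POP_JUMP_IF_FALSE → pop True; no jump
LOAD_FAST_LOAD_FAST s,n → push 37,54
BINARY_OP ^ → 37 ^ 54 = 19
STORE_FAST s → s=19
LOAD_FAST_LOAD_FAST s,n → push 19,54
BINARY_OP % → 19 % 54 = 19
STORE_FAST s → s=19
LOAD_FAST i → push 3
LOAD_CONST → push 1
BINARY_OP + → 3 + 1 = 4
STORE_FAST i → i=4
LOAD_FAST i → push 4
LOAD_CONST → push 4
COMPARE_OP bool(<) → 4 vs 4 = False
POP_JUMP_IF_FALSE → pop False; jump
LOAD_FAST s → push 19
RETURN_VALUE → return 19.

19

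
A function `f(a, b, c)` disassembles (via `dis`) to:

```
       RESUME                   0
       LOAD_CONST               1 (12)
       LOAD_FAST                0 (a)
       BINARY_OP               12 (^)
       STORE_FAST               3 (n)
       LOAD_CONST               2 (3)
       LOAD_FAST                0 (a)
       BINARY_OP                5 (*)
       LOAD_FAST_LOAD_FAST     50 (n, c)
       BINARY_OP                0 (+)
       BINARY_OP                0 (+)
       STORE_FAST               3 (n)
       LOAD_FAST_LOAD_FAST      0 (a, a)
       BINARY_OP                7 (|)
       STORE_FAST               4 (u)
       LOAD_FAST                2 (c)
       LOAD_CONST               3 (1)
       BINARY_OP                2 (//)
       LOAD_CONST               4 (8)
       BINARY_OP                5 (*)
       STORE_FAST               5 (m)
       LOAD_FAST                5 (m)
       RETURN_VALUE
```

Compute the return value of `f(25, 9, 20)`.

160

LOAD_CONST → push 12. Stack: [12]
LOAD_FAST a → push 25. Stack: [12, 25]
BINARY_OP ^ → 12 ^ 25 = 21. Stack: [21]
STORE_FAST n → n=21. Stack: []
LOAD_CONST → push 3. Stack: [3]
LOAD_FAST a → push 25. Stack: [3, 25]
BINARY_OP * → 3 * 25 = 75. Stack: [75]
LOAD_FAST_LOAD_FAST n,c → push 21,20. Stack: [75, 21, 20]
BINARY_OP + → 21 + 20 = 41. Stack: [75, 41]
BINARY_OP + → 75 + 41 = 116. Stack: [116]
STORE_FAST n → n=116. Stack: []
LOAD_FAST_LOAD_FAST a,a → push 25,25. Stack: [25, 25]
BINARY_OP | → 25 | 25 = 25. Stack: [25]
STORE_FAST u → u=25. Stack: []
LOAD_FAST c → push 20. Stack: [20]
LOAD_CONST → push 1. Stack: [20, 1]
BINARY_OP // → 20 // 1 = 20. Stack: [20]
LOAD_CONST → push 8. Stack: [20, 8]
BINARY_OP * → 20 * 8 = 160. Stack: [160]
STORE_FAST m → m=160. Stack: []
LOAD_FAST m → push 160. Stack: [160]
RETURN_VALUE → return 160.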